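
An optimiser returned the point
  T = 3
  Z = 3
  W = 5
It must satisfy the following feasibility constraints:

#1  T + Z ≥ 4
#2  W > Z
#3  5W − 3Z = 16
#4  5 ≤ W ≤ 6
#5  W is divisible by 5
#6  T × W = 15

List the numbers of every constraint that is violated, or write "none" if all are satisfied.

#1 T + Z = 3 + 3 = 6; 6 ≥ 4 — OK.
#2 W = 5, Z = 3; 5 > 3 — OK.
#3 5W − 3Z = 5(5) − 3(3) = 16 — OK.
#4 W = 5 lies in [5, 6] — OK.
#5 5 / 5 = 1, so 5 divides 5 — OK.
#6 T × W = 3 × 5 = 15 — OK.

All constraints are satisfied.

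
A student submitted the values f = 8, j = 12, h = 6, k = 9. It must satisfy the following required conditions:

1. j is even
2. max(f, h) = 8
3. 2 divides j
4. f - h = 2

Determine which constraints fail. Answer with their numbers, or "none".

1. j = 12 is even — holds.
2. max(8, 6) = 8 — holds.
3. 12 / 2 = 6, so 2 divides 12 — holds.
4. f - h = 8 - 6 = 2 — holds.

All constraints are satisfied.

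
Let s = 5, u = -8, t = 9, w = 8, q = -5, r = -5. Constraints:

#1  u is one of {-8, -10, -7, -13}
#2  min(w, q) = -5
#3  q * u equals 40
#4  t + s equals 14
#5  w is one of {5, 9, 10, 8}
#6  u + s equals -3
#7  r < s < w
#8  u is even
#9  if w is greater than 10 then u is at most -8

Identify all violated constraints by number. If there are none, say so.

#1 u = -8 is in {-8, -10, -7, -13} — OK.
#2 min(8, -5) = -5 — OK.
#3 q * u = -5 * (-8) = 40 — OK.
#4 t + s = 9 + 5 = 14 — OK.
#5 w = 8 is in {5, 9, 10, 8} — OK.
#6 u + s = -8 + 5 = -3 — OK.
#7 values -5 < 5 < 8 — OK.
#8 u = -8 is even — OK.
#9 w = 8, not > 10; antecedent false, conditional vacuously true — OK.

The assignment satisfies every constraint.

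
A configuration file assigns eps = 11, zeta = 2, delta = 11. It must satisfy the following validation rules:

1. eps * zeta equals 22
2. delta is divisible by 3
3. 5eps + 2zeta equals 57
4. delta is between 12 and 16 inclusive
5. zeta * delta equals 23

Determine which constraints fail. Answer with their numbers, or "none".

1. eps * zeta = 11 * 2 = 22  yes
2. 11 = 3*3 + 2, so 3 does not divide 11  no
3. 5eps + 2zeta = 5(11) + 2(2) = 59, not 57  no
4. delta = 11 is outside [12, 16]  no
5. zeta * delta = 2 * 11 = 22, not 23  no

Constraints 2, 3, 4, and 5 do not hold.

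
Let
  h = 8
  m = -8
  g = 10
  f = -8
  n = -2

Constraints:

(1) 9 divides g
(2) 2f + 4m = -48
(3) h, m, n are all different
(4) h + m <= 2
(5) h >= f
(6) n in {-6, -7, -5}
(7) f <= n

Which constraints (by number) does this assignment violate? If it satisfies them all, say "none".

(1) 10 = 9*1 + 1, so 9 does not divide 10 — violated.
(2) 2f + 4m = 2(-8) + 4(-8) = -48 — OK.
(3) values 8, -8, -2 are pairwise distinct — OK.
(4) h + m = 8 + (-8) = 0; 0 ≤ 2 — OK.
(5) h = 8, f = -8; 8 ≥ -8 — OK.
(6) n = -2 is not in {-6, -7, -5} — violated.
(7) f = -8, n = -2; -8 ≤ -2 — OK.

Constraints 1 and 6 are violated.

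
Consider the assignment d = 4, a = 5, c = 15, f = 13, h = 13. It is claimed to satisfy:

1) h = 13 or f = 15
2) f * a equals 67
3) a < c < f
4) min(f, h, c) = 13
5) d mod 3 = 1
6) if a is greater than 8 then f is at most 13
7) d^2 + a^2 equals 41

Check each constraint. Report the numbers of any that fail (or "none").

1) h = 13 = 13 (first disjunct)  ✔
2) f * a = 13 * 5 = 65, not 67  ✘
3) values 5, 15, 13; c = 15 is not < f = 13  ✘
4) min(13, 13, 15) = 13  ✔
5) 4 mod 3 = 1  ✔
6) a = 5, not > 8; antecedent false, conditional vacuously true  ✔
7) d^2 + a^2 = 4^2 + 5^2 = 16 + 25 = 41  ✔

No — constraints 2, 3 are not satisfied.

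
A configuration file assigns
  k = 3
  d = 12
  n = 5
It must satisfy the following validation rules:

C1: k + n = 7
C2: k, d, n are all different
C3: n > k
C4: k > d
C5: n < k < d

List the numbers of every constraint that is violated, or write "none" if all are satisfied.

C1: k + n = 3 + 5 = 8, not 7  false
C2: values 3, 12, 5 are pairwise distinct  true
C3: n = 5, k = 3; 5 > 3  true
C4: k = 3, d = 12; 3 ≤ 12 (want >)  false
C5: values 5, 3, 12; n = 5 is not < k = 3  false

Violated: 1, 4, 5.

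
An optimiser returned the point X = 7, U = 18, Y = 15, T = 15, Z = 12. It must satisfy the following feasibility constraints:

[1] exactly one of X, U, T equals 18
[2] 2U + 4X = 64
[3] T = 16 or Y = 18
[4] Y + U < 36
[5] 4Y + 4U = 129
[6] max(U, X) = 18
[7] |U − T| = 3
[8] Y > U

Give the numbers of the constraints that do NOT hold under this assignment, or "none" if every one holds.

Constraints 3, 5, 8 do not hold.

[1] X=7, U=18, T=15; 1 of them equals 18  ✔
[2] 2U + 4X = 2(18) + 4(7) = 64  ✔
[3] T = 15 ≠ 16 and Y = 15 ≠ 18; both disjuncts false  ✘
[4] Y + U = 15 + 18 = 33; 33 < 36  ✔
[5] 4Y + 4U = 4(15) + 4(18) = 132, not 129  ✘
[6] max(18, 7) = 18  ✔
[7] |18 − 15| = 3  ✔
[8] Y = 15, U = 18; 15 ≤ 18 (want >)  ✘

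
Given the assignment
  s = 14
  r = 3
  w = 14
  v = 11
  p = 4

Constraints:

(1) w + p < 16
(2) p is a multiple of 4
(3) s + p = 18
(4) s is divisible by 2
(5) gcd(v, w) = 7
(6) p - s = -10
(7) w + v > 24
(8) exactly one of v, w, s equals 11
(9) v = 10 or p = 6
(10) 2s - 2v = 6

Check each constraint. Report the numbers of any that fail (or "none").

(1) w + p = 14 + 4 = 18; 18 ≥ 16, bound 16 not met  no
(2) 4 / 4 = 1, so 4 divides 4  yes
(3) s + p = 14 + 4 = 18  yes
(4) 14 / 2 = 7, so 2 divides 14  yes
(5) gcd(11, 14) = 1, not 7  no
(6) p - s = 4 - 14 = -10  yes
(7) w + v = 14 + 11 = 25; 25 > 24  yes
(8) v=11, w=14, s=14; 1 of them equals 11  yes
(9) v = 11 ≠ 10 and p = 4 ≠ 6; both disjuncts false  no
(10) 2s - 2v = 2(14) - 2(11) = 6  yes

Constraints 1, 5, and 9 are violated.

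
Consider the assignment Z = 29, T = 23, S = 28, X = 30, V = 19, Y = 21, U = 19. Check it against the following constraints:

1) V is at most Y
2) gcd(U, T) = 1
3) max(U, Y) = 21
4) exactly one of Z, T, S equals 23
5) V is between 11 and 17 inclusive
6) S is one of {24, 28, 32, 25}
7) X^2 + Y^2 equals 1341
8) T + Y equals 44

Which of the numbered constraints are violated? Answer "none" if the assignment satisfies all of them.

The assignment fails constraint 5.

1) V = 19, Y = 21; 19 ≤ 21 — holds.
2) gcd(19, 23) = 1 — holds.
3) max(19, 21) = 21 — holds.
4) Z=29, T=23, S=28; 1 of them equals 23 — holds.
5) V = 19 is outside [11, 17] — does not hold.
6) S = 28 is in {24, 28, 32, 25} — holds.
7) X^2 + Y^2 = 30^2 + 21^2 = 900 + 441 = 1341 — holds.
8) T + Y = 23 + 21 = 44 — holds.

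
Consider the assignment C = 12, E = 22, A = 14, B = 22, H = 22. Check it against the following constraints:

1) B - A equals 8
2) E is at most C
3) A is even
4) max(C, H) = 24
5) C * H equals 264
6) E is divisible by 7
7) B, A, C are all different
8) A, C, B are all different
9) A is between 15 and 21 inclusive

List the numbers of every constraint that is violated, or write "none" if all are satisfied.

1) B - A = 22 - 14 = 8  ✔
2) E = 22, C = 12; 22 > 12 (want ≤)  ✘
3) A = 14 is even  ✔
4) max(12, 22) = 22, not 24  ✘
5) C * H = 12 * 22 = 264  ✔
6) 22 = 7*3 + 1, so 7 does not divide 22  ✘
7) values 22, 14, 12 are pairwise distinct  ✔
8) values 14, 12, 22 are pairwise distinct  ✔
9) A = 14 is outside [15, 21]  ✘

No — constraints 2, 4, 6, and 9 are not satisfied.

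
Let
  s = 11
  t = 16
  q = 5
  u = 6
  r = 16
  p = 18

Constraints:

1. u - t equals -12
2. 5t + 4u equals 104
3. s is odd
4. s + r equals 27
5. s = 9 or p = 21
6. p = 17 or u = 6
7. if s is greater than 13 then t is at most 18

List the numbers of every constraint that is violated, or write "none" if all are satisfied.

Constraints 1 and 5 are violated.

1. u - t = 6 - 16 = -10, not -12  ✗
2. 5t + 4u = 5(16) + 4(6) = 104  ✓
3. s = 11 is odd  ✓
4. s + r = 11 + 16 = 27  ✓
5. s = 11 ≠ 9 and p = 18 ≠ 21; both disjuncts false  ✗
6. p = 18 ≠ 17, but u = 6 = 6 (second disjunct)  ✓
7. s = 11, not > 13; antecedent false, conditional vacuously true  ✓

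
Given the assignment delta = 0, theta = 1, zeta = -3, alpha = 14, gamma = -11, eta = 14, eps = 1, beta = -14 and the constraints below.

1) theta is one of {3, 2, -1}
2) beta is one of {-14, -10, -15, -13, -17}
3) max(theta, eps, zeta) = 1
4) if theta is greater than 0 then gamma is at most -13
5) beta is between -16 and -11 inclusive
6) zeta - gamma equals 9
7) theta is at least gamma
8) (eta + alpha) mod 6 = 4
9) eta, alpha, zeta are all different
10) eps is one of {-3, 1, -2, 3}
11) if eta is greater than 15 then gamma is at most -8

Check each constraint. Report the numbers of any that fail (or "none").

Constraints 1, 4, 6, 9 are violated.

1) theta = 1 is not in {3, 2, -1} — violated.
2) beta = -14 is in {-14, -10, -15, -13, -17} — satisfied.
3) max(1, 1, -3) = 1 — satisfied.
4) theta = 1 > 0, so we need gamma ≤ -13; but gamma = -11 > -13 — violated.
5) beta = -14 lies in [-16, -11] — satisfied.
6) zeta - gamma = -3 - (-11) = 8, not 9 — violated.
7) theta = 1, gamma = -11; 1 ≥ -11 — satisfied.
8) eta + alpha = 28; 28 mod 6 = 4 — satisfied.
9) eta = alpha = 14, not all different — violated.
10) eps = 1 is in {-3, 1, -2, 3} — satisfied.
11) eta = 14, not > 15; antecedent false, conditional vacuously true — satisfied.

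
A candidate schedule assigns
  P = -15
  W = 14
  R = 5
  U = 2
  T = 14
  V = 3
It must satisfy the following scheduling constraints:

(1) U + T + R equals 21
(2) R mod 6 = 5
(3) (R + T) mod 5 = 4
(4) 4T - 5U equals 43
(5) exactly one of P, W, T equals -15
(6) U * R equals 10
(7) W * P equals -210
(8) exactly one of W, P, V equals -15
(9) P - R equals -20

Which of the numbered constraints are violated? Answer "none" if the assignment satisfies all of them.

(1) U + T + R = 2 + 14 + 5 = 21  true
(2) 5 mod 6 = 5  true
(3) R + T = 19; 19 mod 5 = 4  true
(4) 4T - 5U = 4(14) - 5(2) = 46, not 43  false
(5) P=-15, W=14, T=14; 1 of them equals -15  true
(6) U * R = 2 * 5 = 10  true
(7) W * P = 14 * (-15) = -210  true
(8) W=14, P=-15, V=3; 1 of them equals -15  true
(9) P - R = -15 - 5 = -20  true

Constraint 4 is violated.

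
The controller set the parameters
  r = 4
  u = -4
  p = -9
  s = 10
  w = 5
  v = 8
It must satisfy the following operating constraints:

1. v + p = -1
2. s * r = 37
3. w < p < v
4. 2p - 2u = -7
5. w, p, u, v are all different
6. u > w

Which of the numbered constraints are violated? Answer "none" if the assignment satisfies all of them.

Constraints 2, 3, 4, 6 are violated.

1. v + p = 8 + (-9) = -1 — OK.
2. s * r = 10 * 4 = 40, not 37 — violated.
3. values 5, -9, 8; w = 5 is not < p = -9 — violated.
4. 2p - 2u = 2(-9) - 2(-4) = -10, not -7 — violated.
5. values 5, -9, -4, 8 are pairwise distinct — OK.
6. u = -4, w = 5; -4 ≤ 5 (want >) — violated.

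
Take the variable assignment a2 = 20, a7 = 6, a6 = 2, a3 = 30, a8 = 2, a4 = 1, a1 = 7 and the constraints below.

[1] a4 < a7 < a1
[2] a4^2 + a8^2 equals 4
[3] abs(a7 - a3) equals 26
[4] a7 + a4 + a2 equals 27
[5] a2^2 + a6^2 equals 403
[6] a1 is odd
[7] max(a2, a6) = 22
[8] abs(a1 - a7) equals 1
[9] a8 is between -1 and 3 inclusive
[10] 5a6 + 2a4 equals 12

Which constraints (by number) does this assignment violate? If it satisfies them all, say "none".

[1] values 1 < 6 < 7 — OK.
[2] a4^2 + a8^2 = 1^2 + 2^2 = 1 + 4 = 5, not 4 — violated.
[3] abs(6 - 30) = 24, not 26 — violated.
[4] a7 + a4 + a2 = 6 + 1 + 20 = 27 — OK.
[5] a2^2 + a6^2 = 20^2 + 2^2 = 400 + 4 = 404, not 403 — violated.
[6] a1 = 7 is odd — OK.
[7] max(20, 2) = 20, not 22 — violated.
[8] abs(7 - 6) = 1 — OK.
[9] a8 = 2 lies in [-1, 3] — OK.
[10] 5a6 + 2a4 = 5(2) + 2(1) = 12 — OK.

The assignment fails constraints 2, 3, 5, and 7.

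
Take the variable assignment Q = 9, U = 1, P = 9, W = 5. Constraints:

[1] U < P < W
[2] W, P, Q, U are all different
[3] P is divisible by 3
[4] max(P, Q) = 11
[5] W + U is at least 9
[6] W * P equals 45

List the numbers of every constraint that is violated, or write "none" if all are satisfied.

No — constraints 1, 2, 4, 5 are not satisfied.

[1] values 1, 9, 5; P = 9 is not < W = 5 — fails.
[2] P = Q = 9, not all different — fails.
[3] 9 / 3 = 3, so 3 divides 9 — holds.
[4] max(9, 9) = 9, not 11 — fails.
[5] W + U = 5 + 1 = 6; 6 < 9, bound 9 not met — fails.
[6] W * P = 5 * 9 = 45 — holds.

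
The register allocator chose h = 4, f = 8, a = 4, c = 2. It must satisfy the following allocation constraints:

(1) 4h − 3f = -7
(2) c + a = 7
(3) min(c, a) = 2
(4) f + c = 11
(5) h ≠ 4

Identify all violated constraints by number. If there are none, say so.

(1) 4h − 3f = 4(4) − 3(8) = -8, not -7 — violated.
(2) c + a = 2 + 4 = 6, not 7 — violated.
(3) min(2, 4) = 2 — satisfied.
(4) f + c = 8 + 2 = 10, not 11 — violated.
(5) h = 4, but 4 is required to differ — violated.

The assignment fails constraints 1, 2, 4, 5.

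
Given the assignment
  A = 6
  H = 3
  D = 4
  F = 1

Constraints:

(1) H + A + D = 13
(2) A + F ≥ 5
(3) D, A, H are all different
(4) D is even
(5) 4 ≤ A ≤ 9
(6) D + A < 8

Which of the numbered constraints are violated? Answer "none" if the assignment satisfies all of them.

The assignment fails constraint 6.

(1) H + A + D = 3 + 6 + 4 = 13  true
(2) A + F = 6 + 1 = 7; 7 ≥ 5  true
(3) values 4, 6, 3 are pairwise distinct  true
(4) D = 4 is even  true
(5) A = 6 lies in [4, 9]  true
(6) D + A = 4 + 6 = 10; 10 ≥ 8, bound 8 not met  false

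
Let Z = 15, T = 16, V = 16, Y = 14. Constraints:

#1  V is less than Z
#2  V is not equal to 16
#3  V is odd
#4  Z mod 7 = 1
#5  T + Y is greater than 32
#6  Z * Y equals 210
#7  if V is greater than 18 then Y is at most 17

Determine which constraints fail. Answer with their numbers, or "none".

#1 V = 16, Z = 15; 16 ≥ 15 (want <) — violated.
#2 V = 16, but 16 is required to differ — violated.
#3 V = 16 is even — violated.
#4 15 mod 7 = 1 — OK.
#5 T + Y = 16 + 14 = 30; 30 ≤ 32, bound 32 not met — violated.
#6 Z * Y = 15 * 14 = 210 — OK.
#7 V = 16, not > 18; antecedent false, conditional vacuously true — OK.

No — constraints 1, 2, 3, and 5 are not satisfied.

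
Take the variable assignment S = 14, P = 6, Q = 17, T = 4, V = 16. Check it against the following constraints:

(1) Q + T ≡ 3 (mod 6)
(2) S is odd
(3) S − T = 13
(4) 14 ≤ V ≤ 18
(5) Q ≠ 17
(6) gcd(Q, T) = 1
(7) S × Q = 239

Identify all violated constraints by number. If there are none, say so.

(1) Q + T = 21; 21 mod 6 = 3 — OK.
(2) S = 14 is even — violated.
(3) S − T = 14 − 4 = 10, not 13 — violated.
(4) V = 16 lies in [14, 18] — OK.
(5) Q = 17, but 17 is required to differ — violated.
(6) gcd(17, 4) = 1 — OK.
(7) S × Q = 14 × 17 = 238, not 239 — violated.

Constraints 2, 3, 5, and 7 do not hold.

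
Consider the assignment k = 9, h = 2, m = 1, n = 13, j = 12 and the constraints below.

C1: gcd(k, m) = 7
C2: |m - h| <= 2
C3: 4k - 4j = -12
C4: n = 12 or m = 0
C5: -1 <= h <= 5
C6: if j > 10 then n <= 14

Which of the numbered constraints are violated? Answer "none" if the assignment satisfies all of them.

Violated: 1, 4.

C1: gcd(9, 1) = 1, not 7 — fails.
C2: |1 - 2| = 1; 1 ≤ 2 — holds.
C3: 4k - 4j = 4(9) - 4(12) = -12 — holds.
C4: n = 13 ≠ 12 and m = 1 ≠ 0; both disjuncts false — fails.
C5: h = 2 lies in [-1, 5] — holds.
C6: j = 12 > 10, so we need n ≤ 14; n = 13 ≤ 14 — holds.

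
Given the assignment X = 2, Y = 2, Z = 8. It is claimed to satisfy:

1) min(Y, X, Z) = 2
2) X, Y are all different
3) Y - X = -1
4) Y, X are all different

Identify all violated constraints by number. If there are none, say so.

1) min(2, 2, 8) = 2 — holds.
2) X = Y = 2, not all different — fails.
3) Y - X = 2 - 2 = 0, not -1 — fails.
4) Y = X = 2, not all different — fails.

Constraints 2, 3, and 4 are violated.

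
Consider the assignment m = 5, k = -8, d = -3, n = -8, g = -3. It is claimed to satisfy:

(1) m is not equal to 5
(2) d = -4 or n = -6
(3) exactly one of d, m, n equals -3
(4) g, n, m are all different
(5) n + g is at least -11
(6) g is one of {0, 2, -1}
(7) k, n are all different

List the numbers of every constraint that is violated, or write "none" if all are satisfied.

Constraints 1, 2, 6, 7 do not hold.

(1) m = 5, but 5 is required to differ — fails.
(2) d = -3 ≠ -4 and n = -8 ≠ -6; both disjuncts false — fails.
(3) d=-3, m=5, n=-8; 1 of them equals -3 — holds.
(4) values -3, -8, 5 are pairwise distinct — holds.
(5) n + g = -8 + (-3) = -11; -11 ≥ -11 — holds.
(6) g = -3 is not in {0, 2, -1} — fails.
(7) k = n = -8, not all different — fails.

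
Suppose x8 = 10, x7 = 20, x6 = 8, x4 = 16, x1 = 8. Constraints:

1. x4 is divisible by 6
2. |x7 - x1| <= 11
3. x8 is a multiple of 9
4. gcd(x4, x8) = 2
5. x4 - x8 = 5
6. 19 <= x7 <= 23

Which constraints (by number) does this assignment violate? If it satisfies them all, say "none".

Violated: 1, 2, 3, 5.

1. 16 = 6*2 + 4, so 6 does not divide 16 — violated.
2. |20 - 8| = 12; 12 > 11, exceeds bound 11 — violated.
3. 10 = 9*1 + 1, so 9 does not divide 10 — violated.
4. gcd(16, 10) = 2 — OK.
5. x4 - x8 = 16 - 10 = 6, not 5 — violated.
6. x7 = 20 lies in [19, 23] — OK.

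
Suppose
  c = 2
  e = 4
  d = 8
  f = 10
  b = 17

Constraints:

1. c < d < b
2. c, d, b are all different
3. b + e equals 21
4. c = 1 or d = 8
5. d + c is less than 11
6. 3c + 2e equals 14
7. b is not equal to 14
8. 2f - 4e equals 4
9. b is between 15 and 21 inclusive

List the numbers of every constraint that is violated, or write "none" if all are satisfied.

All constraints are satisfied.

1. values 2 < 8 < 17 — holds.
2. values 2, 8, 17 are pairwise distinct — holds.
3. b + e = 17 + 4 = 21 — holds.
4. c = 2 ≠ 1, but d = 8 = 8 (second disjunct) — holds.
5. d + c = 8 + 2 = 10; 10 < 11 — holds.
6. 3c + 2e = 3(2) + 2(4) = 14 — holds.
7. b = 17, and 17 ≠ 14 — holds.
8. 2f - 4e = 2(10) - 4(4) = 4 — holds.
9. b = 17 lies in [15, 21] — holds.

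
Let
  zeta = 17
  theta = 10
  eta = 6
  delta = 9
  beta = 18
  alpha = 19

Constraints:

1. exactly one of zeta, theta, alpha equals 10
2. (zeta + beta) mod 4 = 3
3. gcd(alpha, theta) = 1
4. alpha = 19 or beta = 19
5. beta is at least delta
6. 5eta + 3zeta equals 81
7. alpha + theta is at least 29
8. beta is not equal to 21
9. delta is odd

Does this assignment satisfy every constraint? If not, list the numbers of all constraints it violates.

No violations.

1. zeta=17, theta=10, alpha=19; 1 of them equals 10  true
2. zeta + beta = 35; 35 mod 4 = 3  true
3. gcd(19, 10) = 1  true
4. alpha = 19 = 19 (first disjunct)  true
5. beta = 18, delta = 9; 18 ≥ 9  true
6. 5eta + 3zeta = 5(6) + 3(17) = 81  true
7. alpha + theta = 19 + 10 = 29; 29 ≥ 29  true
8. beta = 18, and 18 ≠ 21  true
9. delta = 9 is odd  true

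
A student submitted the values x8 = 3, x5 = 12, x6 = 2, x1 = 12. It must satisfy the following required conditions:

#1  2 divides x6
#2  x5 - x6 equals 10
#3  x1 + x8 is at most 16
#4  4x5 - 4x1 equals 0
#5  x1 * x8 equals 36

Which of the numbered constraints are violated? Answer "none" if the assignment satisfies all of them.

#1 2 / 2 = 1, so 2 divides 2 — OK.
#2 x5 - x6 = 12 - 2 = 10 — OK.
#3 x1 + x8 = 12 + 3 = 15; 15 ≤ 16 — OK.
#4 4x5 - 4x1 = 4(12) - 4(12) = 0 — OK.
#5 x1 * x8 = 12 * 3 = 36 — OK.

None — every constraint holds.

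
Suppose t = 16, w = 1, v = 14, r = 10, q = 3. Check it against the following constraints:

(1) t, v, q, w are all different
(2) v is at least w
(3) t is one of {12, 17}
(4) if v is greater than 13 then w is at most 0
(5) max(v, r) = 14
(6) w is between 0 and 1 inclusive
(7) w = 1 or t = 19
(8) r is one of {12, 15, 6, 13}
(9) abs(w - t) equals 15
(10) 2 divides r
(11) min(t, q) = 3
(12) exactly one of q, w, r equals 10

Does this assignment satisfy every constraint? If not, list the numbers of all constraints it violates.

(1) values 16, 14, 3, 1 are pairwise distinct — holds.
(2) v = 14, w = 1; 14 ≥ 1 — holds.
(3) t = 16 is not in {12, 17} — does not hold.
(4) v = 14 > 13, so we need w ≤ 0; but w = 1 > 0 — does not hold.
(5) max(14, 10) = 14 — holds.
(6) w = 1 lies in [0, 1] — holds.
(7) w = 1 = 1 (first disjunct) — holds.
(8) r = 10 is not in {12, 15, 6, 13} — does not hold.
(9) abs(1 - 16) = 15 — holds.
(10) 10 / 2 = 5, so 2 divides 10 — holds.
(11) min(16, 3) = 3 — holds.
(12) q=3, w=1, r=10; 1 of them equals 10 — holds.

Constraints 3, 4, and 8 do not hold.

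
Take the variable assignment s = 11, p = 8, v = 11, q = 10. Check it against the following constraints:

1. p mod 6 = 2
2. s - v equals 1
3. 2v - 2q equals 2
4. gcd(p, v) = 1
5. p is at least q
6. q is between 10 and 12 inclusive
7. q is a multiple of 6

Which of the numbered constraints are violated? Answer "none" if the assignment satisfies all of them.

Violated: 2, 5, and 7.

1. 8 mod 6 = 2  OK
2. s - v = 11 - 11 = 0, not 1  FAIL
3. 2v - 2q = 2(11) - 2(10) = 2  OK
4. gcd(8, 11) = 1  OK
5. p = 8, q = 10; 8 < 10 (want ≥)  FAIL
6. q = 10 lies in [10, 12]  OK
7. 10 = 6*1 + 4, so 6 does not divide 10  FAIL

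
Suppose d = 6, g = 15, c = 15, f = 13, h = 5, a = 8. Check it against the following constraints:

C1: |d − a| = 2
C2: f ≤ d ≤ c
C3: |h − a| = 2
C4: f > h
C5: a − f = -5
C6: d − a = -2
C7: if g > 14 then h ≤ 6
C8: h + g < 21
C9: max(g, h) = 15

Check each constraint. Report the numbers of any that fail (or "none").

Violated: 2, 3.

C1: |6 − 8| = 2 — satisfied.
C2: values 13, 6, 15; f = 13 is not ≤ d = 6 — violated.
C3: |5 − 8| = 3, not 2 — violated.
C4: f = 13, h = 5; 13 > 5 — satisfied.
C5: a − f = 8 − 13 = -5 — satisfied.
C6: d − a = 6 − 8 = -2 — satisfied.
C7: g = 15 > 14, so we need h ≤ 6; h = 5 ≤ 6 — satisfied.
C8: h + g = 5 + 15 = 20; 20 < 21 — satisfied.
C9: max(15, 5) = 15 — satisfied.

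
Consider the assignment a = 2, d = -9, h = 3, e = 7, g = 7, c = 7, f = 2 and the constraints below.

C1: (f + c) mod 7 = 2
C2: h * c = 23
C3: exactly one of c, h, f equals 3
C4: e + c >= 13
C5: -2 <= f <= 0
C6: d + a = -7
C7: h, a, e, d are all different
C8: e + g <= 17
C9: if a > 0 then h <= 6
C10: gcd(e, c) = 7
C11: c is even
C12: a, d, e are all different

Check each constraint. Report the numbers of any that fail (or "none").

Constraints 2, 5, and 11 are violated.

C1: f + c = 9; 9 mod 7 = 2  holds
C2: h * c = 3 * 7 = 21, not 23  fails
C3: c=7, h=3, f=2; 1 of them equals 3  holds
C4: e + c = 7 + 7 = 14; 14 ≥ 13  holds
C5: f = 2 is outside [-2, 0]  fails
C6: d + a = -9 + 2 = -7  holds
C7: values 3, 2, 7, -9 are pairwise distinct  holds
C8: e + g = 7 + 7 = 14; 14 ≤ 17  holds
C9: a = 2 > 0, so we need h ≤ 6; h = 3 ≤ 6  holds
C10: gcd(7, 7) = 7  holds
C11: c = 7 is odd  fails
C12: values 2, -9, 7 are pairwise distinct  holds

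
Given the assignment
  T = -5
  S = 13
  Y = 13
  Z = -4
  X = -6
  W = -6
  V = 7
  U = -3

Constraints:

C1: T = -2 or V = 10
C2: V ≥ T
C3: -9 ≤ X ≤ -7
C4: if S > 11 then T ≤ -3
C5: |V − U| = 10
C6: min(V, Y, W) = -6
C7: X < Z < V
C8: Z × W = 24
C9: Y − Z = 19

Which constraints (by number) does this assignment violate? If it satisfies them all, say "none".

Constraints 1, 3, and 9 are violated.

C1: T = -5 ≠ -2 and V = 7 ≠ 10; both disjuncts false  ✘
C2: V = 7, T = -5; 7 ≥ -5  ✔
C3: X = -6 is outside [-9, -7]  ✘
C4: S = 13 > 11, so we need T ≤ -3; T = -5 ≤ -3  ✔
C5: |7 − (-3)| = 10  ✔
C6: min(7, 13, -6) = -6  ✔
C7: values -6 < -4 < 7  ✔
C8: Z × W = -4 × (-6) = 24  ✔
C9: Y − Z = 13 − (-4) = 17, not 19  ✘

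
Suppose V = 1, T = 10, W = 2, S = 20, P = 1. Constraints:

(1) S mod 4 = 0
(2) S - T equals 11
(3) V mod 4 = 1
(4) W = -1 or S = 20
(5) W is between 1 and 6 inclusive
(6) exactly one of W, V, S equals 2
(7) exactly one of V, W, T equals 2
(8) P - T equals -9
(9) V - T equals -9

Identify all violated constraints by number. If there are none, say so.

(1) 20 mod 4 = 0  ✓
(2) S - T = 20 - 10 = 10, not 11  ✗
(3) 1 mod 4 = 1  ✓
(4) W = 2 ≠ -1, but S = 20 = 20 (second disjunct)  ✓
(5) W = 2 lies in [1, 6]  ✓
(6) W=2, V=1, S=20; 1 of them equals 2  ✓
(7) V=1, W=2, T=10; 1 of them equals 2  ✓
(8) P - T = 1 - 10 = -9  ✓
(9) V - T = 1 - 10 = -9  ✓

Violated: 2.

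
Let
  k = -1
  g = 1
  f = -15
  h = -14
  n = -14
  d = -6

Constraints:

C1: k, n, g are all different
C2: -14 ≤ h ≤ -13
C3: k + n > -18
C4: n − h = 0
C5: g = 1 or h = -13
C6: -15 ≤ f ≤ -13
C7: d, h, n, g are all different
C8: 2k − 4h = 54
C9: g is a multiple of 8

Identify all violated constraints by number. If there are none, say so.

C1: values -1, -14, 1 are pairwise distinct — satisfied.
C2: h = -14 lies in [-14, -13] — satisfied.
C3: k + n = -1 + (-14) = -15; -15 > -18 — satisfied.
C4: n − h = -14 − (-14) = 0 — satisfied.
C5: g = 1 = 1 (first disjunct) — satisfied.
C6: f = -15 lies in [-15, -13] — satisfied.
C7: h = n = -14, not all different — violated.
C8: 2k − 4h = 2(-1) − 4(-14) = 54 — satisfied.
C9: 1 = 8×0 + 1, so 8 does not divide 1 — violated.

The assignment fails constraints 7 and 9.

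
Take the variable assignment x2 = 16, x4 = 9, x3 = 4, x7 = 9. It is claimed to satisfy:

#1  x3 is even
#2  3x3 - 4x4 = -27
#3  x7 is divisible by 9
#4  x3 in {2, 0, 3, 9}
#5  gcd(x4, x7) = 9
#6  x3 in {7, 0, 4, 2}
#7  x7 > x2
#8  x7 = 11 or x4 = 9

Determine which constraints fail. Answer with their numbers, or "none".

#1 x3 = 4 is even — holds.
#2 3x3 - 4x4 = 3(4) - 4(9) = -24, not -27 — does not hold.
#3 9 / 9 = 1, so 9 divides 9 — holds.
#4 x3 = 4 is not in {2, 0, 3, 9} — does not hold.
#5 gcd(9, 9) = 9 — holds.
#6 x3 = 4 is in {7, 0, 4, 2} — holds.
#7 x7 = 9, x2 = 16; 9 ≤ 16 (want >) — does not hold.
#8 x7 = 9 ≠ 11, but x4 = 9 = 9 (second disjunct) — holds.

Constraints 2, 4, and 7 are violated.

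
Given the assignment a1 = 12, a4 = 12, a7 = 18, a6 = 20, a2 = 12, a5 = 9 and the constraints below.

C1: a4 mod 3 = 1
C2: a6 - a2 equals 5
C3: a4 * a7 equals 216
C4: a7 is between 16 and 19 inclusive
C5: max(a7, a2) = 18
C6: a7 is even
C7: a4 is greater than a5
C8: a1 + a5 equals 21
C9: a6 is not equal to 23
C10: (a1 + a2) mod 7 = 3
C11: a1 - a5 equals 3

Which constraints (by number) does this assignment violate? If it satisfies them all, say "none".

No — constraints 1, 2 are not satisfied.

C1: 12 mod 3 = 0, not 1 — does not hold.
C2: a6 - a2 = 20 - 12 = 8, not 5 — does not hold.
C3: a4 * a7 = 12 * 18 = 216 — holds.
C4: a7 = 18 lies in [16, 19] — holds.
C5: max(18, 12) = 18 — holds.
C6: a7 = 18 is even — holds.
C7: a4 = 12, a5 = 9; 12 > 9 — holds.
C8: a1 + a5 = 12 + 9 = 21 — holds.
C9: a6 = 20, and 20 ≠ 23 — holds.
C10: a1 + a2 = 24; 24 mod 7 = 3 — holds.
C11: a1 - a5 = 12 - 9 = 3 — holds.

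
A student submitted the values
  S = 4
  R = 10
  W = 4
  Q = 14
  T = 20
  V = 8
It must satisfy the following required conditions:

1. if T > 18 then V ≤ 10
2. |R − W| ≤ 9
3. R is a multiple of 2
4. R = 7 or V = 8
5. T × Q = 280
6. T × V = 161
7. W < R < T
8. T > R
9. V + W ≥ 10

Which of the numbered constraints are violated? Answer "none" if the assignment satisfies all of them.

Violated: 6.

1. T = 20 > 18, so we need V ≤ 10; V = 8 ≤ 10 — satisfied.
2. |10 − 4| = 6; 6 ≤ 9 — satisfied.
3. 10 / 2 = 5, so 2 divides 10 — satisfied.
4. R = 10 ≠ 7, but V = 8 = 8 (second disjunct) — satisfied.
5. T × Q = 20 × 14 = 280 — satisfied.
6. T × V = 20 × 8 = 160, not 161 — violated.
7. values 4 < 10 < 20 — satisfied.
8. T = 20, R = 10; 20 > 10 — satisfied.
9. V + W = 8 + 4 = 12; 12 ≥ 10 — satisfied.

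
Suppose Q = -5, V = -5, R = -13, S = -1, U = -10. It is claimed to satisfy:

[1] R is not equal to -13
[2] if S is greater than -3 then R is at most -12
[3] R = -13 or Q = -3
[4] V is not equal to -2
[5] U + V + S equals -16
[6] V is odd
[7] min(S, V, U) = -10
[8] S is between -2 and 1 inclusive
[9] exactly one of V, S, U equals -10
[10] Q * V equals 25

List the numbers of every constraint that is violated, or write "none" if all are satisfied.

[1] R = -13, but -13 is required to differ  false
[2] S = -1 > -3, so we need R ≤ -12; R = -13 ≤ -12  true
[3] R = -13 = -13 (first disjunct)  true
[4] V = -5, and -5 ≠ -2  true
[5] U + V + S = -10 + (-5) + (-1) = -16  true
[6] V = -5 is odd  true
[7] min(-1, -5, -10) = -10  true
[8] S = -1 lies in [-2, 1]  true
[9] V=-5, S=-1, U=-10; 1 of them equals -10  true
[10] Q * V = -5 * (-5) = 25  true

No — constraint 1 is not satisfied.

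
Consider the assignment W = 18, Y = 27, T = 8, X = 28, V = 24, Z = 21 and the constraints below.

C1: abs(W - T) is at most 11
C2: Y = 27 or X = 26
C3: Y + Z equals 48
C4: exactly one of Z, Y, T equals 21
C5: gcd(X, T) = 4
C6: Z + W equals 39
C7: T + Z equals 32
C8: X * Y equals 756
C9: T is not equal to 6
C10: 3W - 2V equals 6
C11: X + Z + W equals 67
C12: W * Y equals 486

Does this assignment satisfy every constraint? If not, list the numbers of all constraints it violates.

No — constraint 7 is not satisfied.

C1: abs(18 - 8) = 10; 10 ≤ 11  yes
C2: Y = 27 = 27 (first disjunct)  yes
C3: Y + Z = 27 + 21 = 48  yes
C4: Z=21, Y=27, T=8; 1 of them equals 21  yes
C5: gcd(28, 8) = 4  yes
C6: Z + W = 21 + 18 = 39  yes
C7: T + Z = 8 + 21 = 29, not 32  no
C8: X * Y = 28 * 27 = 756  yes
C9: T = 8, and 8 ≠ 6  yes
C10: 3W - 2V = 3(18) - 2(24) = 6  yes
C11: X + Z + W = 28 + 21 + 18 = 67  yes
C12: W * Y = 18 * 27 = 486  yes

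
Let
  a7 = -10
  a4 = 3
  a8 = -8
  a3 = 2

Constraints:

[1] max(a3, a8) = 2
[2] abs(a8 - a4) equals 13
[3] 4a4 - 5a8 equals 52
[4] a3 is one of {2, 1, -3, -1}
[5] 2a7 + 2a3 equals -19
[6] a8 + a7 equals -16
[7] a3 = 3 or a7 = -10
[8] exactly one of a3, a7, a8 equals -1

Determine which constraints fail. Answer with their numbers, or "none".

The assignment fails constraints 2, 5, 6, and 8.

[1] max(2, -8) = 2 — holds.
[2] abs(-8 - 3) = 11, not 13 — does not hold.
[3] 4a4 - 5a8 = 4(3) - 5(-8) = 52 — holds.
[4] a3 = 2 is in {2, 1, -3, -1} — holds.
[5] 2a7 + 2a3 = 2(-10) + 2(2) = -16, not -19 — does not hold.
[6] a8 + a7 = -8 + (-10) = -18, not -16 — does not hold.
[7] a3 = 2 ≠ 3, but a7 = -10 = -10 (second disjunct) — holds.
[8] a3=2, a7=-10, a8=-8; 0 of them equal -1, not exactly one — does not hold.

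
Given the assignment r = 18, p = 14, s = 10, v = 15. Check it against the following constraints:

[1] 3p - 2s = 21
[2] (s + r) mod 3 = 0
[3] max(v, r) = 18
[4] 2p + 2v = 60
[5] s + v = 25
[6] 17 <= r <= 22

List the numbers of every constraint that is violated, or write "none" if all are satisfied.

[1] 3p - 2s = 3(14) - 2(10) = 22, not 21 — fails.
[2] s + r = 28; 28 mod 3 = 1, not 0 — fails.
[3] max(15, 18) = 18 — holds.
[4] 2p + 2v = 2(14) + 2(15) = 58, not 60 — fails.
[5] s + v = 10 + 15 = 25 — holds.
[6] r = 18 lies in [17, 22] — holds.

No — constraints 1, 2, and 4 are not satisfied.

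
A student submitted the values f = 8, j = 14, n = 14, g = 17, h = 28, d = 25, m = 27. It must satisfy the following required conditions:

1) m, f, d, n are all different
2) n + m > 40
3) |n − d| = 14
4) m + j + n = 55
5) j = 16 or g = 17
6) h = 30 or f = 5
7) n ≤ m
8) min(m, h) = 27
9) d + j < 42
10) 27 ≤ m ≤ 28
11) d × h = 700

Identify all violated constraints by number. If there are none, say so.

1) values 27, 8, 25, 14 are pairwise distinct — OK.
2) n + m = 14 + 27 = 41; 41 > 40 — OK.
3) |14 − 25| = 11, not 14 — violated.
4) m + j + n = 27 + 14 + 14 = 55 — OK.
5) j = 14 ≠ 16, but g = 17 = 17 (second disjunct) — OK.
6) h = 28 ≠ 30 and f = 8 ≠ 5; both disjuncts false — violated.
7) n = 14, m = 27; 14 ≤ 27 — OK.
8) min(27, 28) = 27 — OK.
9) d + j = 25 + 14 = 39; 39 < 42 — OK.
10) m = 27 lies in [27, 28] — OK.
11) d × h = 25 × 28 = 700 — OK.

Violated: 3 and 6.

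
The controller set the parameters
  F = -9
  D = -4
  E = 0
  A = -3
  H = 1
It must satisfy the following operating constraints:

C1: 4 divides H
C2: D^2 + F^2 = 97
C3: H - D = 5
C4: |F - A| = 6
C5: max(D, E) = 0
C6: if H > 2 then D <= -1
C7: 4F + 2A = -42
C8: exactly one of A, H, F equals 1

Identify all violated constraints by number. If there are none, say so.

C1: 1 = 4*0 + 1, so 4 does not divide 1 — does not hold.
C2: D^2 + F^2 = (-4)^2 + (-9)^2 = 16 + 81 = 97 — holds.
C3: H - D = 1 - (-4) = 5 — holds.
C4: |-9 - (-3)| = 6 — holds.
C5: max(-4, 0) = 0 — holds.
C6: H = 1, not > 2; antecedent false, conditional vacuously true — holds.
C7: 4F + 2A = 4(-9) + 2(-3) = -42 — holds.
C8: A=-3, H=1, F=-9; 1 of them equals 1 — holds.

Constraint 1 is violated.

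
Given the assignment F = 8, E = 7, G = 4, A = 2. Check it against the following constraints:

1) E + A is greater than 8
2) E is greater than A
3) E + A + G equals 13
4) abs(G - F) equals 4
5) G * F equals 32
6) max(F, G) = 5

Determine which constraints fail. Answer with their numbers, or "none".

Constraint 6 does not hold.

1) E + A = 7 + 2 = 9; 9 > 8  true
2) E = 7, A = 2; 7 > 2  true
3) E + A + G = 7 + 2 + 4 = 13  true
4) abs(4 - 8) = 4  true
5) G * F = 4 * 8 = 32  true
6) max(8, 4) = 8, not 5  false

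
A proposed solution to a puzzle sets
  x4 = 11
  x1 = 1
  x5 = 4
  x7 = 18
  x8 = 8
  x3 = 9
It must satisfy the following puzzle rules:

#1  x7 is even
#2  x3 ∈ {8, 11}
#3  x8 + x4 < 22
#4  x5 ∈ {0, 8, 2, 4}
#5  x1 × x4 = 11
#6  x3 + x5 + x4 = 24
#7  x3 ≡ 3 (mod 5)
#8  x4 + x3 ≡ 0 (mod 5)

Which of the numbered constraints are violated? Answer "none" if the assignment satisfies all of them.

Constraints 2 and 7 do not hold.

#1 x7 = 18 is even — holds.
#2 x3 = 9 is not in {8, 11} — does not hold.
#3 x8 + x4 = 8 + 11 = 19; 19 < 22 — holds.
#4 x5 = 4 is in {0, 8, 2, 4} — holds.
#5 x1 × x4 = 1 × 11 = 11 — holds.
#6 x3 + x5 + x4 = 9 + 4 + 11 = 24 — holds.
#7 9 mod 5 = 4, not 3 — does not hold.
#8 x4 + x3 = 20; 20 mod 5 = 0 — holds.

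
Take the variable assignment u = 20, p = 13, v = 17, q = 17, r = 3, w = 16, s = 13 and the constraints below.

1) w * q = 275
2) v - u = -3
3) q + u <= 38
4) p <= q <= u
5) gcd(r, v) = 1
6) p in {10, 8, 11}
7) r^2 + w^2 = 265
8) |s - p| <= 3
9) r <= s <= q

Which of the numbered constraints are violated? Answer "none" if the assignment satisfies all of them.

1) w * q = 16 * 17 = 272, not 275 — violated.
2) v - u = 17 - 20 = -3 — OK.
3) q + u = 17 + 20 = 37; 37 ≤ 38 — OK.
4) values 13 <= 17 <= 20 — OK.
5) gcd(3, 17) = 1 — OK.
6) p = 13 is not in {10, 8, 11} — violated.
7) r^2 + w^2 = 3^2 + 16^2 = 9 + 256 = 265 — OK.
8) |13 - 13| = 0; 0 ≤ 3 — OK.
9) values 3 <= 13 <= 17 — OK.

No — constraints 1 and 6 are not satisfied.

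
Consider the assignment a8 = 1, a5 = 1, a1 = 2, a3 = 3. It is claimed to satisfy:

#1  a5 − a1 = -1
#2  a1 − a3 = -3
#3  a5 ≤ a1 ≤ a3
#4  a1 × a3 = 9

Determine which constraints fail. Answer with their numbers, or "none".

#1 a5 − a1 = 1 − 2 = -1 — satisfied.
#2 a1 − a3 = 2 − 3 = -1, not -3 — violated.
#3 values 1 ≤ 2 ≤ 3 — satisfied.
#4 a1 × a3 = 2 × 3 = 6, not 9 — violated.

Violated: 2 and 4.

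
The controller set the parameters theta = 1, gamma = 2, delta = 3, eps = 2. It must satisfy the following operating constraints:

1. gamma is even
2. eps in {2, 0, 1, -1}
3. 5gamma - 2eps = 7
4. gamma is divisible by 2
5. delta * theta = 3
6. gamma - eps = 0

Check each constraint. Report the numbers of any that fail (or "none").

1. gamma = 2 is even — satisfied.
2. eps = 2 is in {2, 0, 1, -1} — satisfied.
3. 5gamma - 2eps = 5(2) - 2(2) = 6, not 7 — violated.
4. 2 / 2 = 1, so 2 divides 2 — satisfied.
5. delta * theta = 3 * 1 = 3 — satisfied.
6. gamma - eps = 2 - 2 = 0 — satisfied.

No — constraint 3 is not satisfied.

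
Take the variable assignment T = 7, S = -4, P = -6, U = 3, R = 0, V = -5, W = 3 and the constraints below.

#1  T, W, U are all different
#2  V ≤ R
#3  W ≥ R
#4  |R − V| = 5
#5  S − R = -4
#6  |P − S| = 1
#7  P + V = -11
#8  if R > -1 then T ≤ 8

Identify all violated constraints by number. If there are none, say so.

#1 W = U = 3, not all different — violated.
#2 V = -5, R = 0; -5 ≤ 0 — OK.
#3 W = 3, R = 0; 3 ≥ 0 — OK.
#4 |0 − (-5)| = 5 — OK.
#5 S − R = -4 − 0 = -4 — OK.
#6 |-6 − (-4)| = 2, not 1 — violated.
#7 P + V = -6 + (-5) = -11 — OK.
#8 R = 0 > -1, so we need T ≤ 8; T = 7 ≤ 8 — OK.

The assignment fails constraints 1 and 6.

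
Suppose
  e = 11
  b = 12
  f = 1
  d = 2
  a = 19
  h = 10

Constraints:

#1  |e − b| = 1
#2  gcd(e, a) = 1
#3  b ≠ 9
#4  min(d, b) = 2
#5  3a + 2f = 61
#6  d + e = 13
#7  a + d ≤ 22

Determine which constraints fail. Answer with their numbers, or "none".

#1 |11 − 12| = 1 — holds.
#2 gcd(11, 19) = 1 — holds.
#3 b = 12, and 12 ≠ 9 — holds.
#4 min(2, 12) = 2 — holds.
#5 3a + 2f = 3(19) + 2(1) = 59, not 61 — does not hold.
#6 d + e = 2 + 11 = 13 — holds.
#7 a + d = 19 + 2 = 21; 21 ≤ 22 — holds.

Constraint 5 does not hold.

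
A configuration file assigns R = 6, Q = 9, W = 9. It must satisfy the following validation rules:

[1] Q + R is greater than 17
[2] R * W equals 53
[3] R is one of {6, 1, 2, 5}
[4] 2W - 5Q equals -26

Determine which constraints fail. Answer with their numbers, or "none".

[1] Q + R = 9 + 6 = 15; 15 ≤ 17, bound 17 not met — violated.
[2] R * W = 6 * 9 = 54, not 53 — violated.
[3] R = 6 is in {6, 1, 2, 5} — satisfied.
[4] 2W - 5Q = 2(9) - 5(9) = -27, not -26 — violated.

No — constraints 1, 2, and 4 are not satisfied.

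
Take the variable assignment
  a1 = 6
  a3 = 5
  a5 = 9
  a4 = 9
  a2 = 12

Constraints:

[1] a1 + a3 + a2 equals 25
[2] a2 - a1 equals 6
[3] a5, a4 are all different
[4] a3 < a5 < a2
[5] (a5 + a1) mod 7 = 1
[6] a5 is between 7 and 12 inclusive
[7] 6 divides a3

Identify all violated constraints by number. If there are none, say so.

Constraints 1, 3, 7 are violated.

[1] a1 + a3 + a2 = 6 + 5 + 12 = 23, not 25 — violated.
[2] a2 - a1 = 12 - 6 = 6 — OK.
[3] a5 = a4 = 9, not all different — violated.
[4] values 5 < 9 < 12 — OK.
[5] a5 + a1 = 15; 15 mod 7 = 1 — OK.
[6] a5 = 9 lies in [7, 12] — OK.
[7] 5 = 6*0 + 5, so 6 does not divide 5 — violated.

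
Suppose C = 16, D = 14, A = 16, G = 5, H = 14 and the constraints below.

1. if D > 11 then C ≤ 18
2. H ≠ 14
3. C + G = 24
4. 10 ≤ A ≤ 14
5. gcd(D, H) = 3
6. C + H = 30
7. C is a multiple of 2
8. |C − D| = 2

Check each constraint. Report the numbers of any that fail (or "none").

Constraints 2, 3, 4, 5 do not hold.

1. D = 14 > 11, so we need C ≤ 18; C = 16 ≤ 18 — holds.
2. H = 14, but 14 is required to differ — fails.
3. C + G = 16 + 5 = 21, not 24 — fails.
4. A = 16 is outside [10, 14] — fails.
5. gcd(14, 14) = 14, not 3 — fails.
6. C + H = 16 + 14 = 30 — holds.
7. 16 / 2 = 8, so 2 divides 16 — holds.
8. |16 − 14| = 2 — holds.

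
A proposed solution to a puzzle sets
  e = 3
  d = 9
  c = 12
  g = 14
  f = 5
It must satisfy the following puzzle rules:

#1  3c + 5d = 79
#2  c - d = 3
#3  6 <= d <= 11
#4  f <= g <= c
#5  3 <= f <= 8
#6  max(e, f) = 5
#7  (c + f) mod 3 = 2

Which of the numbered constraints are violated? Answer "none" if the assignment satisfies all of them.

#1 3c + 5d = 3(12) + 5(9) = 81, not 79  no
#2 c - d = 12 - 9 = 3  yes
#3 d = 9 lies in [6, 11]  yes
#4 values 5, 14, 12; g = 14 is not <= c = 12  no
#5 f = 5 lies in [3, 8]  yes
#6 max(3, 5) = 5  yes
#7 c + f = 17; 17 mod 3 = 2  yes

Constraints 1 and 4 are violated.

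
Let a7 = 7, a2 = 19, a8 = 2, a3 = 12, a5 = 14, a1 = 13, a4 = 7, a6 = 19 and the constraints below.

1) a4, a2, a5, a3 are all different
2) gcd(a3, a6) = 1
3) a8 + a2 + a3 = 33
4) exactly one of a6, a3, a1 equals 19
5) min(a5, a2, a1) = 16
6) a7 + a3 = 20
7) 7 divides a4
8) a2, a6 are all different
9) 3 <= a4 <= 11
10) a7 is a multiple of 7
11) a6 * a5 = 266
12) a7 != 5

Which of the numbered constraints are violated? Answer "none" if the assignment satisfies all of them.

Constraints 5, 6, and 8 do not hold.

1) values 7, 19, 14, 12 are pairwise distinct  OK
2) gcd(12, 19) = 1  OK
3) a8 + a2 + a3 = 2 + 19 + 12 = 33  OK
4) a6=19, a3=12, a1=13; 1 of them equals 19  OK
5) min(14, 19, 13) = 13, not 16  FAIL
6) a7 + a3 = 7 + 12 = 19, not 20  FAIL
7) 7 / 7 = 1, so 7 divides 7  OK
8) a2 = a6 = 19, not all different  FAIL
9) a4 = 7 lies in [3, 11]  OK
10) 7 / 7 = 1, so 7 divides 7  OK
11) a6 * a5 = 19 * 14 = 266  OK
12) a7 = 7, and 7 ≠ 5  OK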